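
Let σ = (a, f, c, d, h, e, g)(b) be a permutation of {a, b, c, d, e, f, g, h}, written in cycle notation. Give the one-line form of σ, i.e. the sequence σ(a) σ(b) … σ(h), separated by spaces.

f b d h g c a e

Each element maps to the next entry in its cycle (wrapping to the front): a↦f, b↦b, c↦d, d↦h, e↦g, f↦c, g↦a, h↦e.
So the one-line form is f b d h g c a e.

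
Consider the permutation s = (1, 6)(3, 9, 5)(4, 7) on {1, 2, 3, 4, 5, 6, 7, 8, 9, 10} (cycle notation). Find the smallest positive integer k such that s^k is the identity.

6

The disjoint cycles have lengths 3, 2, 2, 1, 1, 1.
The order is lcm(3, 2, 2) = 6.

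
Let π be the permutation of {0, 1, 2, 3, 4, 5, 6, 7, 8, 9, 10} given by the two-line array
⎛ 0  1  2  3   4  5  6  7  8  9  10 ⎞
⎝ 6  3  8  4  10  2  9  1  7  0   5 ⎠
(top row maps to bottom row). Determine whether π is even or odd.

odd

In disjoint-cycle form the cycle lengths are 8, 3.
A cycle of length ℓ contributes ℓ−1 transpositions, so π is a product of 7 + 2 = 9 transpositions — odd.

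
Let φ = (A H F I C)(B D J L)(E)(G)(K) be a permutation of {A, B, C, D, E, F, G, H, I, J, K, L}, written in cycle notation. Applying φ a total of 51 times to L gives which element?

J

L lies in the 4-cycle (B D J L).
Powers repeat with period 4 on this cycle, and 51 mod 4 = 3, so φ^51(L) = φ^3(L).
Stepping 3 places around the cycle: L → B → D → J.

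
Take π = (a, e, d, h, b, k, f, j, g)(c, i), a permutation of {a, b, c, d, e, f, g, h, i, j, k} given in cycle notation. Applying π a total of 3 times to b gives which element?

j

b lies in the 9-cycle (a, e, d, h, b, k, f, j, g).
Stepping 3 places around the cycle: b → k → f → j.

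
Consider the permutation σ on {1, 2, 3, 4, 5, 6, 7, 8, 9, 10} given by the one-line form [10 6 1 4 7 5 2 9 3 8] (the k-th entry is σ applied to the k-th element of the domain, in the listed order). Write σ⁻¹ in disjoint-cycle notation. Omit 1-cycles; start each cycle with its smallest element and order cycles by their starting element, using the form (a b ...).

First write σ in disjoint cycles: (1 10 8 9 3)(2 6 5 7).
The inverse reverses every cycle; in canonical form, σ⁻¹ = (1 3 9 8 10)(2 7 5 6).

(1 3 9 8 10)(2 7 5 6)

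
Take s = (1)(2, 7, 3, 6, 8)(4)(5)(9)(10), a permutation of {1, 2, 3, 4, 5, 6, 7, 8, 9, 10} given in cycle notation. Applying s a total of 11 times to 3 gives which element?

3 lies in the 5-cycle (2, 7, 3, 6, 8).
Powers repeat with period 5 on this cycle, and 11 mod 5 = 1, so s^11(3) = s^1(3).
Stepping 1 place around the cycle: 3 → 6.

6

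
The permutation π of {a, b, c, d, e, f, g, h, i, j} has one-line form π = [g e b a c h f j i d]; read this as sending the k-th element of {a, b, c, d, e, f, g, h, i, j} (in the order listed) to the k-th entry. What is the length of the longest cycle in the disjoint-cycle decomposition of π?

Decomposing into disjoint cycles gives (a, g, f, h, j, d)(b, e, c); the longest has length 6.

6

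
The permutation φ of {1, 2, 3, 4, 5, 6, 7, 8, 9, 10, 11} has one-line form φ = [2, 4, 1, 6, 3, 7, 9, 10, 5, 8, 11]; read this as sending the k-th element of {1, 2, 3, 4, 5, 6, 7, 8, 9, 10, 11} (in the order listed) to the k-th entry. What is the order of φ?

The disjoint-cycle form of φ has cycle lengths 8, 2, 1.
The order is lcm(8, 2) = 8.

8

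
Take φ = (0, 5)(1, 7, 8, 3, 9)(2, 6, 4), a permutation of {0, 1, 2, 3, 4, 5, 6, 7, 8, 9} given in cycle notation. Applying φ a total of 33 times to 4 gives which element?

4 lies in the 3-cycle (2, 6, 4).
Powers repeat with period 3 on this cycle, and 33 mod 3 = 0, so φ^33(4) = φ^0(4).
So φ^33(4) = 4.

4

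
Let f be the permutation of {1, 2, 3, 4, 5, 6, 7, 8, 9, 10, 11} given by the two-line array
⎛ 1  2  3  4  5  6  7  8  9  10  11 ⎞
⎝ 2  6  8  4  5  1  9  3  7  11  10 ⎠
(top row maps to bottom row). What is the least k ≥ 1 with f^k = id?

6

Decomposing into disjoint cycles gives cycle lengths 3, 2, 2, 2, 1, 1.
The order of f is the least common multiple of its cycle lengths: lcm(3, 2, 2, 2) = 6.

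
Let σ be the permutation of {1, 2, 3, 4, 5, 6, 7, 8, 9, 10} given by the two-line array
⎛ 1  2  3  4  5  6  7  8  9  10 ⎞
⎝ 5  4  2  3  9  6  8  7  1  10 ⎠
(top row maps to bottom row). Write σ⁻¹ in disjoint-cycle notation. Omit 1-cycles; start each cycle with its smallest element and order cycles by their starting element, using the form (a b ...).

First write σ in disjoint cycles: (1 5 9)(2 4 3)(7 8).
The inverse reverses every cycle; in canonical form, σ⁻¹ = (1 9 5)(2 3 4)(7 8).

(1 9 5)(2 3 4)(7 8)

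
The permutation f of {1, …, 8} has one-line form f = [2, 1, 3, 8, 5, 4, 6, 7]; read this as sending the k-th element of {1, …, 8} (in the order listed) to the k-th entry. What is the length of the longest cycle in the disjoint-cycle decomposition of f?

Decomposing into disjoint cycles gives (1 2)(4 8 7 6); the longest has length 4.

4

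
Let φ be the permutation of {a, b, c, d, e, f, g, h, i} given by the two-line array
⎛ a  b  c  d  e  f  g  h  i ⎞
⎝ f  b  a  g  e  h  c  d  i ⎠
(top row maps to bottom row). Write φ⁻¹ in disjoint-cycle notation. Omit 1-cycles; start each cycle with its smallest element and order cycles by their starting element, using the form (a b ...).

First write φ in disjoint cycles: (a f h d g c).
The inverse reverses every cycle; in canonical form, φ⁻¹ = (a c g d h f).

(a c g d h f)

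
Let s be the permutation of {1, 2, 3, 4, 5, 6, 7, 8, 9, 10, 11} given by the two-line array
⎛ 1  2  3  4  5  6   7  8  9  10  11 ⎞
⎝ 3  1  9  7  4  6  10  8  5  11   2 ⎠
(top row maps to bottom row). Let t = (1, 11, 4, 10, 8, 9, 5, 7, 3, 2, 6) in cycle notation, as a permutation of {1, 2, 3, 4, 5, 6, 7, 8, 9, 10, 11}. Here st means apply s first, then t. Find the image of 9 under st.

First apply s: s(9) = 5, then t(5) = 7. Thus (st)(9) = 7.

7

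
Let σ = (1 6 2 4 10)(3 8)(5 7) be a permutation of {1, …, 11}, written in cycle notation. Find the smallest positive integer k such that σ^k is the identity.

10

The cycle type of σ is (5, 2, 2, 1, 1).
The order of σ is the least common multiple of its cycle lengths: lcm(5, 2, 2) = 10.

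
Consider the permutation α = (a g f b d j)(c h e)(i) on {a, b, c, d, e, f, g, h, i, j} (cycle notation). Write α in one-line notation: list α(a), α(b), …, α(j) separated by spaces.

g d h j c b f e i a

Each element maps to the next entry in its cycle (wrapping to the front): a→g, b→d, c→h, d→j, e→c, f→b, g→f, h→e, i→i, j→a.
Listing these in domain order gives g d h j c b f e i a.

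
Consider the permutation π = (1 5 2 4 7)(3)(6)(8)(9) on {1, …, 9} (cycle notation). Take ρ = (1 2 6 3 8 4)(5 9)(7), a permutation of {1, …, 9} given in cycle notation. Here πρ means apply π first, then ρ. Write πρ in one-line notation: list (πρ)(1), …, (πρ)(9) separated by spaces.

9 1 8 7 6 3 2 4 5

Chase each element through π then ρ: 1 → 5 → 9; 2 → 4 → 1; 3 → 3 → 8; 4 → 7 → 7; 5 → 2 → 6; 6 → 6 → 3; 7 → 1 → 2; 8 → 8 → 4; 9 → 9 → 5.
Collecting the images, πρ = [9 1 8 7 6 3 2 4 5].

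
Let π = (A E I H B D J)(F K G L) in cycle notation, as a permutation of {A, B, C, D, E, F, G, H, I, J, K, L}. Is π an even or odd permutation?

The cycle lengths are 7, 4, 1.
A cycle of length ℓ contributes ℓ−1 transpositions, so π is a product of 6 + 3 = 9 transpositions — odd.

odd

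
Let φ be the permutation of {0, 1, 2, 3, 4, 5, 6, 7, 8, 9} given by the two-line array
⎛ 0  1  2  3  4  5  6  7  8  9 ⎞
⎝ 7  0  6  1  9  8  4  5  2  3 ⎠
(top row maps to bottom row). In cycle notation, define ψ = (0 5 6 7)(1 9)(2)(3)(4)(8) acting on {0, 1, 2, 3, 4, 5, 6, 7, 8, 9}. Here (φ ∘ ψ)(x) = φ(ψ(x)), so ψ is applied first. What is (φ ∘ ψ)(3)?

1

ψ(3) = 3, then φ(3) = 1; composing gives (φ ∘ ψ)(3) = 1.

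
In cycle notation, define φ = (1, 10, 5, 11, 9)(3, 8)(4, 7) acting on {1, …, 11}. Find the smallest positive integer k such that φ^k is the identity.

10

The cycle type of φ is (5, 2, 2, 1, 1).
Since disjoint cycles commute, ord(φ) = lcm(5, 2, 2) = 10.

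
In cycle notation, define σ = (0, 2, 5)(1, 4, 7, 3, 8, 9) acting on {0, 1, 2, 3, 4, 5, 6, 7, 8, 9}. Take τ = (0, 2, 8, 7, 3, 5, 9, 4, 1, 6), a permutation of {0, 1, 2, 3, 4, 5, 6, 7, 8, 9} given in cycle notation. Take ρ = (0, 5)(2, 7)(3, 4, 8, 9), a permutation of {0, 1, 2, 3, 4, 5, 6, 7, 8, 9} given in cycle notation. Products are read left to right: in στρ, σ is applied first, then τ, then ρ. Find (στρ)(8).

8

Apply the permutations in order: σ(8) = 9, then τ(9) = 4, then ρ(4) = 8. So (στρ)(8) = 8.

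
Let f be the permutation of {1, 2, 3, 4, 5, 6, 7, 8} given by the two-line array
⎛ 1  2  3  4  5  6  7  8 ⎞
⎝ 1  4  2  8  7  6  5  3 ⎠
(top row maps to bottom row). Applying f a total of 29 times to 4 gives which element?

8

Tracing 4 → 8 → … returns to 4 after 4 steps, so 4 lies in a 4-cycle (2 4 8 3).
Powers repeat with period 4 on this cycle, and 29 mod 4 = 1, so f^29(4) = f^1(4).
Advancing 1 step from 4: 4 → 8.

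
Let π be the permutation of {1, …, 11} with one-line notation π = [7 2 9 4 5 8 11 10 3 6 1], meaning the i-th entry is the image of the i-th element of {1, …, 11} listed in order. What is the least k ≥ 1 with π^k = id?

Writing π as disjoint cycles, the cycle lengths are 3, 3, 2, 1, 1, 1.
The order of π is the least common multiple of its cycle lengths: lcm(3, 3, 2) = 6.

6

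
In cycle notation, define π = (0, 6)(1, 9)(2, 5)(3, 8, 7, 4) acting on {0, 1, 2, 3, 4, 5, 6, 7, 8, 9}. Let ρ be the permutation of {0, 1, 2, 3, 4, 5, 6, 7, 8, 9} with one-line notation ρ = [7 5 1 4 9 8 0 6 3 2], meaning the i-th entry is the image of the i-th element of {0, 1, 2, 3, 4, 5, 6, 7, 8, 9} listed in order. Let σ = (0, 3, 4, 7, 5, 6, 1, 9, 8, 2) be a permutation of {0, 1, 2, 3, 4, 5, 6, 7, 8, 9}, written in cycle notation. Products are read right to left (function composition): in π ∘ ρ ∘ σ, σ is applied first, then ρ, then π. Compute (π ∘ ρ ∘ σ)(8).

9

Chase 8: σ(8) = 2; ρ(2) = 1; π(1) = 9. Hence (π ∘ ρ ∘ σ)(8) = 9.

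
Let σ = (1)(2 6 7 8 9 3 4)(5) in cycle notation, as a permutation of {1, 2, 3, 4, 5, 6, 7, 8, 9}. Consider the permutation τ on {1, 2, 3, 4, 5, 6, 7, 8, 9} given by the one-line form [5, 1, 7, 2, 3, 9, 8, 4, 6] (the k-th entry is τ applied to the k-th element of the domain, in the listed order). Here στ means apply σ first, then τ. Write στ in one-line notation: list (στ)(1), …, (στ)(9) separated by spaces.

5 9 2 1 3 8 4 6 7

For each element, apply σ then τ: 1 → 1 → 5; 2 → 6 → 9; 3 → 4 → 2; 4 → 2 → 1; 5 → 5 → 3; 6 → 7 → 8; 7 → 8 → 4; 8 → 9 → 6; 9 → 3 → 7.
Collecting the images, στ = [5 9 2 1 3 8 4 6 7].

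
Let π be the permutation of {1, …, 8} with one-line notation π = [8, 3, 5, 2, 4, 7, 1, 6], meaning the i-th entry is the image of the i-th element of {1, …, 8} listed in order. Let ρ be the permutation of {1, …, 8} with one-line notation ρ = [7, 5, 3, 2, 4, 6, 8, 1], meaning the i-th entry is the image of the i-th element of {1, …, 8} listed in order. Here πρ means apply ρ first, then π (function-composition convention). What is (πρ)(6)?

7

(πρ)(6) = π(ρ(6)). ρ(6) = 6, then π(6) = 7. So (πρ)(6) = 7.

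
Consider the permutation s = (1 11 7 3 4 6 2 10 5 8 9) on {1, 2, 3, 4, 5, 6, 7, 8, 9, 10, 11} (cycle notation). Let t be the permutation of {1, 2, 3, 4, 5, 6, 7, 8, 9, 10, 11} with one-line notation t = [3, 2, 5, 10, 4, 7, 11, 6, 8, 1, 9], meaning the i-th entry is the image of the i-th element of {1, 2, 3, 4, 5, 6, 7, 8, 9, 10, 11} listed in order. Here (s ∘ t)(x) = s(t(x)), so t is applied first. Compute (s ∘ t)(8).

First apply t: t(8) = 6, then s(6) = 2. Thus (s ∘ t)(8) = 2.

2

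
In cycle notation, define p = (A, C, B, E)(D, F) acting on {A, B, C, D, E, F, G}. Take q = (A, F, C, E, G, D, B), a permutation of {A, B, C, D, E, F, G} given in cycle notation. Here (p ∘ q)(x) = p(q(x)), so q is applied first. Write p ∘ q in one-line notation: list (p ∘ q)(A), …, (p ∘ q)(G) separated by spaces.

(p ∘ q)(x) = p(q(x)). Computing each image: p(q(A)) = p(F) = D, p(q(B)) = p(A) = C, p(q(C)) = p(E) = A, p(q(D)) = p(B) = E, p(q(E)) = p(G) = G, p(q(F)) = p(C) = B, p(q(G)) = p(D) = F.
Hence p ∘ q = [D C A E G B F].

D C A E G B F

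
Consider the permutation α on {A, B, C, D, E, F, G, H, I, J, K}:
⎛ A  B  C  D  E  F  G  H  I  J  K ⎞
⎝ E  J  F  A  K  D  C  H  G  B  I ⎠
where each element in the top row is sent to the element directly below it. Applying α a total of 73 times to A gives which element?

Tracing A → E → … returns to A after 8 steps, so A lies in an 8-cycle (A, E, K, I, G, C, F, D).
Since the cycle has length 8, α^73 acts on it the same as α^1 (73 mod 8 = 1).
Stepping 1 place around the cycle: A → E.

E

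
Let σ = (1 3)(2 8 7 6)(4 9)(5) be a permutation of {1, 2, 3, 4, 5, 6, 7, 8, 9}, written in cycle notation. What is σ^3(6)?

6 lies in the 4-cycle (2 8 7 6).
Stepping 3 places around the cycle: 6 → 2 → 8 → 7.

7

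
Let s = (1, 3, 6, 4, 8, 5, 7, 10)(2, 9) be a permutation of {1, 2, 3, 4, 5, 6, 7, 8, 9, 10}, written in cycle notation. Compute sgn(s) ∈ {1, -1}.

The cycle lengths are 8, 2.
A cycle of length ℓ contributes ℓ−1 transpositions, so s is a product of 7 + 1 = 8 transpositions — even.

1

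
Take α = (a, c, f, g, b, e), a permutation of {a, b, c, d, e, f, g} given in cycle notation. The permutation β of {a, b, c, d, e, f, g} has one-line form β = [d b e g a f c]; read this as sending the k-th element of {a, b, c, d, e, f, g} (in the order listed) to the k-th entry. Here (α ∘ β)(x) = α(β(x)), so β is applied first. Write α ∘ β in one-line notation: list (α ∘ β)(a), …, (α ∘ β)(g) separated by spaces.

d e a b c g f

(α ∘ β)(x) = α(β(x)). Computing each image: α(β(a)) = α(d) = d, α(β(b)) = α(b) = e, α(β(c)) = α(e) = a, α(β(d)) = α(g) = b, α(β(e)) = α(a) = c, α(β(f)) = α(f) = g, α(β(g)) = α(c) = f.
Hence α ∘ β = [d e a b c g f].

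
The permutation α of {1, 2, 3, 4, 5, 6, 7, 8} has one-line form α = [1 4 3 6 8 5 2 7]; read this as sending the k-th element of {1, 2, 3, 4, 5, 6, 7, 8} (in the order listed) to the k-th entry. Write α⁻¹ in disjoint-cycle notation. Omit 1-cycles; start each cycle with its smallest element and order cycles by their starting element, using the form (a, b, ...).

First write α in disjoint cycles: (2, 4, 6, 5, 8, 7).
The inverse reverses every cycle; in canonical form, α⁻¹ = (2, 7, 8, 5, 6, 4).

(2, 7, 8, 5, 6, 4)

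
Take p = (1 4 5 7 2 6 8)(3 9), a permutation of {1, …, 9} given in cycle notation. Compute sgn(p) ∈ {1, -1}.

-1

The cycle lengths are 7, 2.
A cycle of length ℓ contributes ℓ−1 transpositions, so p is a product of 6 + 1 = 7 transpositions — odd.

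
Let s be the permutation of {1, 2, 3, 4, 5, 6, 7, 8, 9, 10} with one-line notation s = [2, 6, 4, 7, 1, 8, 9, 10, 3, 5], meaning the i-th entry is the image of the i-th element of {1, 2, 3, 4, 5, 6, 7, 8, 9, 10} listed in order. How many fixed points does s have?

0

No element satisfies s(x) = x, so there are 0 fixed points.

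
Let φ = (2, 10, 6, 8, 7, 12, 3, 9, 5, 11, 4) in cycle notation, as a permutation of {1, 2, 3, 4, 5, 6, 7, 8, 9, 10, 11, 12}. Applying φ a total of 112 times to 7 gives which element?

7 lies in the 11-cycle (2, 10, 6, 8, 7, 12, 3, 9, 5, 11, 4).
Powers repeat with period 11 on this cycle, and 112 mod 11 = 2, so φ^112(7) = φ^2(7).
Advancing 2 steps from 7: 7 → 12 → 3.

3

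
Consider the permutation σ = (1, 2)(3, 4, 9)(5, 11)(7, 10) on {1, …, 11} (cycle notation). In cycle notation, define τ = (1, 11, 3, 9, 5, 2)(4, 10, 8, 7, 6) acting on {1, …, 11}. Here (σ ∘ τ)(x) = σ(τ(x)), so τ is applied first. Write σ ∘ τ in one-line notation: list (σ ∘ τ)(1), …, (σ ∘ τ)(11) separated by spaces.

Chase each element through τ then σ: 1 → 11 → 5; 2 → 1 → 2; 3 → 9 → 3; 4 → 10 → 7; 5 → 2 → 1; 6 → 4 → 9; 7 → 6 → 6; 8 → 7 → 10; 9 → 5 → 11; 10 → 8 → 8; 11 → 3 → 4.
So σ ∘ τ in one-line form is 5 2 3 7 1 9 6 10 11 8 4.

5 2 3 7 1 9 6 10 11 8 4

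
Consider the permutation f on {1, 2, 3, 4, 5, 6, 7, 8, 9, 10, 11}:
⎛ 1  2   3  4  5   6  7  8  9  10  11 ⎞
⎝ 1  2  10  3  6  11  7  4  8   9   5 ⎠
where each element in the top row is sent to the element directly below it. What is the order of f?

Writing f as disjoint cycles, the cycle lengths are 5, 3, 1, 1, 1.
Since disjoint cycles commute, ord(f) = lcm(5, 3) = 15.

15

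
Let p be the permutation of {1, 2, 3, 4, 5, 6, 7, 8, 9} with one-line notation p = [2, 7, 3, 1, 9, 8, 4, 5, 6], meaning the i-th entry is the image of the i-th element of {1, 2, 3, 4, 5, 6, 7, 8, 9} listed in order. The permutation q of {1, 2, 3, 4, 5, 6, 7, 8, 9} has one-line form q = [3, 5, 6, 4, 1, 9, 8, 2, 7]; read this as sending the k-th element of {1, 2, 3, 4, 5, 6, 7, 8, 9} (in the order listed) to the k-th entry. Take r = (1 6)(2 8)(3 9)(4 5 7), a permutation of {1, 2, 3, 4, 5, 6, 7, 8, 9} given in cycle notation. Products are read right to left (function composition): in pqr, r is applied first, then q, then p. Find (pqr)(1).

6

Chase 1: r(1) = 6; q(6) = 9; p(9) = 6. Hence (pqr)(1) = 6.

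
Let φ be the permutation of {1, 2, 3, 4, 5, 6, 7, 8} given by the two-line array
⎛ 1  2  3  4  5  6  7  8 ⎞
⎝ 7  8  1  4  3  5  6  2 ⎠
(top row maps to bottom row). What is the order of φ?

10

Decomposing into disjoint cycles gives cycle lengths 5, 2, 1.
The order of φ is the least common multiple of its cycle lengths: lcm(5, 2) = 10.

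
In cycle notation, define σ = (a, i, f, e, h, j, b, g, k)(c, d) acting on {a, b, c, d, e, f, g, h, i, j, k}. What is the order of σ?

The cycle type of σ is (9, 2).
The order is lcm(9, 2) = 18.

18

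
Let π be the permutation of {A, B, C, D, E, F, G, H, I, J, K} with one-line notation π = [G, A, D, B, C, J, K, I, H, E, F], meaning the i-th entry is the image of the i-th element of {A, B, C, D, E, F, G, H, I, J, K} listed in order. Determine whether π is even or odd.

odd

In disjoint-cycle form the cycle lengths are 9, 2.
A cycle of length ℓ contributes ℓ−1 transpositions, so π is a product of 8 + 1 = 9 transpositions — odd.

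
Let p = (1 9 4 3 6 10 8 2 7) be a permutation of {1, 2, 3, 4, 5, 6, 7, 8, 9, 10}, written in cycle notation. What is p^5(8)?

4

8 lies in the 9-cycle (1 9 4 3 6 10 8 2 7).
Advancing 5 steps from 8: 8 → 2 → 7 → 1 → 9 → 4.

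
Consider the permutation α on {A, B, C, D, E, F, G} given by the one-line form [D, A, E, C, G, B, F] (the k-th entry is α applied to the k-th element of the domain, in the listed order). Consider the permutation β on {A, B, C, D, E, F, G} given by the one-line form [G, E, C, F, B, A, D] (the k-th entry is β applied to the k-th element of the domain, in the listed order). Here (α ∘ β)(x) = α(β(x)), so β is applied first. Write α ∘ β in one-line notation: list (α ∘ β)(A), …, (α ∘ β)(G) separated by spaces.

Chase each element through β then α: A → G → F; B → E → G; C → C → E; D → F → B; E → B → A; F → A → D; G → D → C.
Collecting the images, α ∘ β = [F G E B A D C].

F G E B A D C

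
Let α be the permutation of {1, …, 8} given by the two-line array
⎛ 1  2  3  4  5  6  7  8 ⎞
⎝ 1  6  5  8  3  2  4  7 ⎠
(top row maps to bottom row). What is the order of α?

Writing α as disjoint cycles, the cycle lengths are 3, 2, 2, 1.
The order of α is the least common multiple of its cycle lengths: lcm(3, 2, 2) = 6.

6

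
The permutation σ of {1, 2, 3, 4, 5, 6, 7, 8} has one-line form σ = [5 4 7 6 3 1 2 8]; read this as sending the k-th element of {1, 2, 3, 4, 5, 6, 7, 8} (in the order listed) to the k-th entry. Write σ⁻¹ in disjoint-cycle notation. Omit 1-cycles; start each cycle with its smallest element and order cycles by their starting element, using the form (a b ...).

The cycle decomposition of σ is (1 5 3 7 2 4 6).
The inverse reverses every cycle; in canonical form, σ⁻¹ = (1 6 4 2 7 3 5).

(1 6 4 2 7 3 5)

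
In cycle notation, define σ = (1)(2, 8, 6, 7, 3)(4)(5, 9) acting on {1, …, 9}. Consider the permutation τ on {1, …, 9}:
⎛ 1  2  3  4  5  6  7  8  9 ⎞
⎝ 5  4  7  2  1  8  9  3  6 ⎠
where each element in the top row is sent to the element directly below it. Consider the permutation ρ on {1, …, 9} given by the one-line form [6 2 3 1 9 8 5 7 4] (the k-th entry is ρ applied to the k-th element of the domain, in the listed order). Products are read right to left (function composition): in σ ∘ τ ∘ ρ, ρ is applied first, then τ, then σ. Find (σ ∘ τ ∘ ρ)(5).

Chase 5: ρ(5) = 9; τ(9) = 6; σ(6) = 7. Hence (σ ∘ τ ∘ ρ)(5) = 7.

7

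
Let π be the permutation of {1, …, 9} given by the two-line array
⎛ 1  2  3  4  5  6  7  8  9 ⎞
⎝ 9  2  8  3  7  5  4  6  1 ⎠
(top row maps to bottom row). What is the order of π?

6

The disjoint-cycle form of π has cycle lengths 6, 2, 1.
The order is lcm(6, 2) = 6.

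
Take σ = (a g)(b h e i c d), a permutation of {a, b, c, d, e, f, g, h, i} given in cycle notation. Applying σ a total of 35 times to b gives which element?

d

b lies in the 6-cycle (b h e i c d).
Since the cycle has length 6, σ^35 acts on it the same as σ^5 (35 mod 6 = 5).
Stepping 5 places around the cycle: b → h → e → i → c → d.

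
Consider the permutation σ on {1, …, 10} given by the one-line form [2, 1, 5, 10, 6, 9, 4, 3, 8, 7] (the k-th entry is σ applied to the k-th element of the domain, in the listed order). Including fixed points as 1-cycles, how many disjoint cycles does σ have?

3

The cycle decomposition is (1, 2)(3, 5, 6, 9, 8)(4, 10, 7), which has 3 cycles (counting 1-cycles).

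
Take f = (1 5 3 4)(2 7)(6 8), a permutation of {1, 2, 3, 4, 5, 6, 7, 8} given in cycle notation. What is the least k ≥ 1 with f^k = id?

4

The cycle type of f is (4, 2, 2).
The order is lcm(4, 2, 2) = 4.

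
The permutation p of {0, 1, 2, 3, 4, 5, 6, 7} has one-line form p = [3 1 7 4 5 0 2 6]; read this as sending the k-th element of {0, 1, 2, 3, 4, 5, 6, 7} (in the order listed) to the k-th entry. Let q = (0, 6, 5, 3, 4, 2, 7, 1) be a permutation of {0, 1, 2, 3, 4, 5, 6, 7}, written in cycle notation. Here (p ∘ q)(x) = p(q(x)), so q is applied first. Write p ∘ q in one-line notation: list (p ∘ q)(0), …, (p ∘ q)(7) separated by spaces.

(p ∘ q)(x) = p(q(x)). Computing each image: p(q(0)) = p(6) = 2, p(q(1)) = p(0) = 3, p(q(2)) = p(7) = 6, p(q(3)) = p(4) = 5, p(q(4)) = p(2) = 7, p(q(5)) = p(3) = 4, p(q(6)) = p(5) = 0, p(q(7)) = p(1) = 1.
Hence p ∘ q = [2 3 6 5 7 4 0 1].

2 3 6 5 7 4 0 1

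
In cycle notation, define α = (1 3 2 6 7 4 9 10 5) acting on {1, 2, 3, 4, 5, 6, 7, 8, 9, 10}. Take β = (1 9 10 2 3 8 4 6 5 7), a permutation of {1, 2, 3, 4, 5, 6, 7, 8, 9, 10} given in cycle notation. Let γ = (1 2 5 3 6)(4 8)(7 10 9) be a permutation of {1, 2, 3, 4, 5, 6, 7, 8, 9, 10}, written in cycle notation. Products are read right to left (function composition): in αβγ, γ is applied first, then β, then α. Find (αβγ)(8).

7

Apply the permutations in order: γ(8) = 4, then β(4) = 6, then α(6) = 7. So (αβγ)(8) = 7.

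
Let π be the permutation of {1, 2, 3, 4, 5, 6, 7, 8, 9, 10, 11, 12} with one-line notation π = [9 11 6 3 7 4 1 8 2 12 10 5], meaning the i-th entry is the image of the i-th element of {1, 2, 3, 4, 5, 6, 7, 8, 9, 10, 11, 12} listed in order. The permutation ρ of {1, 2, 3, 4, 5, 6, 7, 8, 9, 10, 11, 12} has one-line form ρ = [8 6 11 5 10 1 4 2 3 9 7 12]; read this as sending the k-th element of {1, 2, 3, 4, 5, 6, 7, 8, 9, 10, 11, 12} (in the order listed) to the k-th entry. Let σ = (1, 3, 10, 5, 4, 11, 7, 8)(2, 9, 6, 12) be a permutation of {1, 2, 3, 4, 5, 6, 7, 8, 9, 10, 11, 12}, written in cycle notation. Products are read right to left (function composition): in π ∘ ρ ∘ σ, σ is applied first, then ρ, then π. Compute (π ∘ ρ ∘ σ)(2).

Apply the permutations in order: σ(2) = 9, then ρ(9) = 3, then π(3) = 6. So (π ∘ ρ ∘ σ)(2) = 6.

6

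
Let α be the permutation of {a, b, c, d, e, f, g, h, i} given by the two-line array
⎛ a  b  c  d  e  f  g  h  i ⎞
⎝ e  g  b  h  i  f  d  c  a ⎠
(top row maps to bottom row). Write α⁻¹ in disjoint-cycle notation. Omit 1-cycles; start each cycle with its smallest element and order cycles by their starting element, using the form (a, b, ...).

The cycle decomposition of α is (a, e, i)(b, g, d, h, c).
Reversing each cycle (and rotating so the smallest element leads) gives α⁻¹ = (a, i, e)(b, c, h, d, g).

(a, i, e)(b, c, h, d, g)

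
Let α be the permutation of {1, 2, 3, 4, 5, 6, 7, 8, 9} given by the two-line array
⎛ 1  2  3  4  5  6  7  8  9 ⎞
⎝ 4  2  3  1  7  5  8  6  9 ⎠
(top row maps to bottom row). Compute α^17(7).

Tracing 7 → 8 → … returns to 7 after 4 steps, so 7 lies in a 4-cycle (5 7 8 6).
Powers repeat with period 4 on this cycle, and 17 mod 4 = 1, so α^17(7) = α^1(7).
Stepping 1 place around the cycle: 7 → 8.

8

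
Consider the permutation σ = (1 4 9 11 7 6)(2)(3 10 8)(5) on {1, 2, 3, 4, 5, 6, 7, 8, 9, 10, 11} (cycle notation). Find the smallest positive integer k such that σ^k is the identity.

6

The cycle type of σ is (6, 3, 1, 1).
Since disjoint cycles commute, ord(σ) = lcm(6, 3) = 6.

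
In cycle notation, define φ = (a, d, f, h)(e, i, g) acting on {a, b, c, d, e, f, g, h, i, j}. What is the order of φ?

The disjoint cycles have lengths 4, 3, 1, 1, 1.
The order of φ is the least common multiple of its cycle lengths: lcm(4, 3) = 12.

12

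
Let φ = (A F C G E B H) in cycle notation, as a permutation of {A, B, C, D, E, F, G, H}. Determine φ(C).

C appears in (A F C G E B H); the next entry (wrapping around) is G.

G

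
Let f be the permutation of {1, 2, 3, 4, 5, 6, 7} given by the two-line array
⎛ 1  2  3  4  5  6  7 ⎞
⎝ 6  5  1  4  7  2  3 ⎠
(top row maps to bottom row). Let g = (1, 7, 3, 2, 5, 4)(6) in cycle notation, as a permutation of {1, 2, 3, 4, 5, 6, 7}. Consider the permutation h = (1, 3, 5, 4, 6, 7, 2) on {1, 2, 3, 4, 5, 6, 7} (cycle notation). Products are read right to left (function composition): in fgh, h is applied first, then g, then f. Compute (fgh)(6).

Chase 6: h(6) = 7; g(7) = 3; f(3) = 1. Hence (fgh)(6) = 1.

1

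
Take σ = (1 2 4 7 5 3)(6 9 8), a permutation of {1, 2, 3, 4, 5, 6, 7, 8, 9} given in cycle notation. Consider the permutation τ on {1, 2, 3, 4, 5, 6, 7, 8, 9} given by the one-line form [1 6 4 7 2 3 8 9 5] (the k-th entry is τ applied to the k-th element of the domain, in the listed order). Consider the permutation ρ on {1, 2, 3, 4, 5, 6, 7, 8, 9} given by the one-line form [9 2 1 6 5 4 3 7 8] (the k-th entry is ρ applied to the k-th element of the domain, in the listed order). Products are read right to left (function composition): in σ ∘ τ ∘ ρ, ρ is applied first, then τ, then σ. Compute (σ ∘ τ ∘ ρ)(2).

Apply the permutations in order: ρ(2) = 2, then τ(2) = 6, then σ(6) = 9. So (σ ∘ τ ∘ ρ)(2) = 9.

9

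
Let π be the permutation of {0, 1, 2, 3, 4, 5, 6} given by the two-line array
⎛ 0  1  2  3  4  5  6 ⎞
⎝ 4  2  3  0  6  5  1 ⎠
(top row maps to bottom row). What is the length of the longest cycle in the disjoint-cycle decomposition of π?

6

Decomposing into disjoint cycles gives (0, 4, 6, 1, 2, 3); the longest has length 6.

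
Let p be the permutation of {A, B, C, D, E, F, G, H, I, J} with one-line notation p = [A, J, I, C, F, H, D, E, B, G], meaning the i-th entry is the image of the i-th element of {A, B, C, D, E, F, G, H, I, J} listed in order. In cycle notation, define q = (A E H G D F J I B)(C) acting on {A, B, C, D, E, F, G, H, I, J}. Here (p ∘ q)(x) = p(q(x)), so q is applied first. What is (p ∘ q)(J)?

B

(p ∘ q)(J) = p(q(J)). q(J) = I, then p(I) = B. So (p ∘ q)(J) = B.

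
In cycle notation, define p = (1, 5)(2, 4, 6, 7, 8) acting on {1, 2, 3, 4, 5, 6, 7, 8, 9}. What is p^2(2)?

2 lies in the 5-cycle (2, 4, 6, 7, 8).
Advancing 2 steps from 2: 2 → 4 → 6.

6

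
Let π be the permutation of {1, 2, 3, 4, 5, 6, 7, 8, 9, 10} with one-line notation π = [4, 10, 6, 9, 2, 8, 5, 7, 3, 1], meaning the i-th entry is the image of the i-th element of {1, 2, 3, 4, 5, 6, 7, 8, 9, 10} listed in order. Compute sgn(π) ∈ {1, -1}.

-1

In disjoint-cycle form the cycle lengths are 10.
A cycle is odd iff its length is even; π has 1 even-length cycle, so sgn(π) = (−1)^1 and π is odd.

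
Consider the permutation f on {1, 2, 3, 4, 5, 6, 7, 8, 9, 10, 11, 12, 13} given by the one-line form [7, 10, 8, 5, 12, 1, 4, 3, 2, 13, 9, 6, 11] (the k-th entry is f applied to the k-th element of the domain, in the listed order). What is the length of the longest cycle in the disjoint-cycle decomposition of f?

Decomposing into disjoint cycles gives (1, 7, 4, 5, 12, 6)(2, 10, 13, 11, 9)(3, 8); the longest has length 6.

6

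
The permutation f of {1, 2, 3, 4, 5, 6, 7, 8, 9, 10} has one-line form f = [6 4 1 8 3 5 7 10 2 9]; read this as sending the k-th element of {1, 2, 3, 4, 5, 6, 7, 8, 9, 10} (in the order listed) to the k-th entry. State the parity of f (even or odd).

In disjoint-cycle form the cycle lengths are 5, 4, 1.
A cycle of length ℓ contributes ℓ−1 transpositions, so f is a product of 4 + 3 = 7 transpositions — odd.

odd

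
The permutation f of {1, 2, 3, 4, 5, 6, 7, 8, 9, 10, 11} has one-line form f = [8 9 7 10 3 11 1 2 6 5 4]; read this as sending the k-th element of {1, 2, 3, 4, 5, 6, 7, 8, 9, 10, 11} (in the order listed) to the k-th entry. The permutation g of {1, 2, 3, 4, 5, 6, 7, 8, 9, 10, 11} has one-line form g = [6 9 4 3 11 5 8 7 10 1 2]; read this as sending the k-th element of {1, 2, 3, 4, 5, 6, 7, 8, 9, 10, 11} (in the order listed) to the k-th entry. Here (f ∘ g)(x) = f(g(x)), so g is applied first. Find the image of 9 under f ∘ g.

5

First apply g: g(9) = 10, then f(10) = 5. Thus (f ∘ g)(9) = 5.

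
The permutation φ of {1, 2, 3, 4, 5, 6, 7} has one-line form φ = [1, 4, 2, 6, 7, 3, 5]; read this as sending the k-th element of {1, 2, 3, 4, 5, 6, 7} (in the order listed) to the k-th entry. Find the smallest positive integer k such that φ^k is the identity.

Decomposing into disjoint cycles gives cycle lengths 4, 2, 1.
Since disjoint cycles commute, ord(φ) = lcm(4, 2) = 4.

4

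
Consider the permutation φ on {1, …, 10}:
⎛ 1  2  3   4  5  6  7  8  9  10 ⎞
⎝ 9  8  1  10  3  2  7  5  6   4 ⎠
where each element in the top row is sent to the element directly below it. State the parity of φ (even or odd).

In disjoint-cycle form the cycle lengths are 7, 2, 1.
A cycle is odd iff its length is even; φ has 1 even-length cycle, so sgn(φ) = (−1)^1 and φ is odd.

odd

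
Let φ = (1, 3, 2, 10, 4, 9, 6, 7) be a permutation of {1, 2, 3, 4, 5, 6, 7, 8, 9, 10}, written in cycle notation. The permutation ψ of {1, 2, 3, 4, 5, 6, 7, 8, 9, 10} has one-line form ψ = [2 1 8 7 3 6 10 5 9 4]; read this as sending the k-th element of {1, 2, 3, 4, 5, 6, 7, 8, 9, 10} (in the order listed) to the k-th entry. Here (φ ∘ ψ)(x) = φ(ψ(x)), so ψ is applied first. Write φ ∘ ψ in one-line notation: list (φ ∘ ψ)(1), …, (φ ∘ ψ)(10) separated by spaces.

(φ ∘ ψ)(x) = φ(ψ(x)). Computing each image: φ(ψ(1)) = φ(2) = 10, φ(ψ(2)) = φ(1) = 3, φ(ψ(3)) = φ(8) = 8, φ(ψ(4)) = φ(7) = 1, φ(ψ(5)) = φ(3) = 2, φ(ψ(6)) = φ(6) = 7, φ(ψ(7)) = φ(10) = 4, φ(ψ(8)) = φ(5) = 5, φ(ψ(9)) = φ(9) = 6, φ(ψ(10)) = φ(4) = 9.
Hence φ ∘ ψ = [10 3 8 1 2 7 4 5 6 9].

10 3 8 1 2 7 4 5 6 9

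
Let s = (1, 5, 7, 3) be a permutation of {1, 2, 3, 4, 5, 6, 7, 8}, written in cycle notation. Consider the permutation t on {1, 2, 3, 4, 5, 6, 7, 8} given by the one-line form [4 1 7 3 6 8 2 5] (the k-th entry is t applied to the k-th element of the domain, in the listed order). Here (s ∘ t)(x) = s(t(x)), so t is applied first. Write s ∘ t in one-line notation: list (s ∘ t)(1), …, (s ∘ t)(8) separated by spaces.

(s ∘ t)(x) = s(t(x)). Computing each image: s(t(1)) = s(4) = 4, s(t(2)) = s(1) = 5, s(t(3)) = s(7) = 3, s(t(4)) = s(3) = 1, s(t(5)) = s(6) = 6, s(t(6)) = s(8) = 8, s(t(7)) = s(2) = 2, s(t(8)) = s(5) = 7.
Hence s ∘ t = [4 5 3 1 6 8 2 7].

4 5 3 1 6 8 2 7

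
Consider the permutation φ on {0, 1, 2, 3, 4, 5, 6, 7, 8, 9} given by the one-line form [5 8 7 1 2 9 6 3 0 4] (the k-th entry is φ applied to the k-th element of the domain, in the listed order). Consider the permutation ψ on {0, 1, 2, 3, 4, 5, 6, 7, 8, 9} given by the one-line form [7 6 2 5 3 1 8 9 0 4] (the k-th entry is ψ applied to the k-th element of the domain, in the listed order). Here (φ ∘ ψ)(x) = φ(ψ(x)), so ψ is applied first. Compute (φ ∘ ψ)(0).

3

First apply ψ: ψ(0) = 7, then φ(7) = 3. Thus (φ ∘ ψ)(0) = 3.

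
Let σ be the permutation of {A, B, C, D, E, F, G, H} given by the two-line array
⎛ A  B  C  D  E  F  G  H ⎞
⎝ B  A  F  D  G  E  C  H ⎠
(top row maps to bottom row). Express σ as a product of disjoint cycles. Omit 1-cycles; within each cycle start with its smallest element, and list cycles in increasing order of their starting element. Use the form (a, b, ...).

(A, B)(C, F, E, G)

From A: A → B → A, closing the cycle (A, B).
Repeating from the next unused element and collecting all non-trivial cycles gives (A, B)(C, F, E, G).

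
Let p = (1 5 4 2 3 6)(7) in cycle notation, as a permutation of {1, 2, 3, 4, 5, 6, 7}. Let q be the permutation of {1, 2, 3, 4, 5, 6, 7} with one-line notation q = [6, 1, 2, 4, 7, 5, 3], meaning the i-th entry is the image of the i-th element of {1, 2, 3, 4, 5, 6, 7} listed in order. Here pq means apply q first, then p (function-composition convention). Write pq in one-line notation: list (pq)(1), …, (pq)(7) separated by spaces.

Chase each element through q then p: 1 → 6 → 1; 2 → 1 → 5; 3 → 2 → 3; 4 → 4 → 2; 5 → 7 → 7; 6 → 5 → 4; 7 → 3 → 6.
So pq in one-line form is 1 5 3 2 7 4 6.

1 5 3 2 7 4 6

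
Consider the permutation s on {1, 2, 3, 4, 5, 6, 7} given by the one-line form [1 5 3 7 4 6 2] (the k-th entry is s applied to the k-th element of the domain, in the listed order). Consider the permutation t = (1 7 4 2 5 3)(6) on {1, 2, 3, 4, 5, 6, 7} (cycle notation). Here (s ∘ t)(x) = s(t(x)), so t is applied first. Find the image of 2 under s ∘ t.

t(2) = 5, then s(5) = 4; composing gives (s ∘ t)(2) = 4.

4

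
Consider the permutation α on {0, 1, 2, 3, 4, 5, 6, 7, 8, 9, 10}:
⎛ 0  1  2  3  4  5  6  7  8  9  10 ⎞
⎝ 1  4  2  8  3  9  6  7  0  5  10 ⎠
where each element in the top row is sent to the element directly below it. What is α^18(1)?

8

Tracing 1 → 4 → … returns to 1 after 5 steps, so 1 lies in a 5-cycle (0, 1, 4, 3, 8).
On a 5-cycle, α^5 is the identity, so α^18 = α^3 there (18 ≡ 3 mod 5).
Stepping 3 places around the cycle: 1 → 4 → 3 → 8.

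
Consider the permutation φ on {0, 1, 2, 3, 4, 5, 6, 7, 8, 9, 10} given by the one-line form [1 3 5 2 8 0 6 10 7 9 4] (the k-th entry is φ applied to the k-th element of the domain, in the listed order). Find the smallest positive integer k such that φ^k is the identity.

20

Decomposing into disjoint cycles gives cycle lengths 5, 4, 1, 1.
The order of φ is the least common multiple of its cycle lengths: lcm(5, 4) = 20.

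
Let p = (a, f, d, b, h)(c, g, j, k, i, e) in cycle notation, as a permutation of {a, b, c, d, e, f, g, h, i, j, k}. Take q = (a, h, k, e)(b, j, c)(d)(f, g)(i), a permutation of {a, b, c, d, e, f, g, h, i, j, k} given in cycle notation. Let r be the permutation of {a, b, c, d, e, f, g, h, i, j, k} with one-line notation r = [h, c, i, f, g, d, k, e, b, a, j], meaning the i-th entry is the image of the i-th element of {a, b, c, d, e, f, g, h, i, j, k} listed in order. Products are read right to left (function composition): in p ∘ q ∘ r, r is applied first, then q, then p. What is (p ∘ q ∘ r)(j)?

a

Apply the permutations in order: r(j) = a, then q(a) = h, then p(h) = a. So (p ∘ q ∘ r)(j) = a.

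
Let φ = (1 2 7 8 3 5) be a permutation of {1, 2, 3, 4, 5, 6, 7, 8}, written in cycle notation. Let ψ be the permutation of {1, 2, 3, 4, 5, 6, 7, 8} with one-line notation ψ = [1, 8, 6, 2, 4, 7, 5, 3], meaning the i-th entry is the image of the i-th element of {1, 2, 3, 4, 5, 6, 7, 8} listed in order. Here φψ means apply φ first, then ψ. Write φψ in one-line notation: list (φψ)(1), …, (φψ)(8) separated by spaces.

For each element, apply φ then ψ: 1 → 2 → 8; 2 → 7 → 5; 3 → 5 → 4; 4 → 4 → 2; 5 → 1 → 1; 6 → 6 → 7; 7 → 8 → 3; 8 → 3 → 6.
So φψ in one-line form is 8 5 4 2 1 7 3 6.

8 5 4 2 1 7 3 6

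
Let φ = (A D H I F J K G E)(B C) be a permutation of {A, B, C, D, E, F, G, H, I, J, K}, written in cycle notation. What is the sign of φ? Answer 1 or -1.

-1

The cycle lengths are 9, 2.
A cycle is odd iff its length is even; φ has 1 even-length cycle, so sgn(φ) = (−1)^1 and φ is odd.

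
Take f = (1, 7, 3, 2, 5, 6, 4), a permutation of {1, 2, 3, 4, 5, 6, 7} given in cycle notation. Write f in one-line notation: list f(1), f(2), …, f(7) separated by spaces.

7 5 2 1 6 4 3

Reading each image from the cycles: 1↦7, 2↦5, 3↦2, 4↦1, 5↦6, 6↦4, 7↦3.
So the one-line form is 7 5 2 1 6 4 3.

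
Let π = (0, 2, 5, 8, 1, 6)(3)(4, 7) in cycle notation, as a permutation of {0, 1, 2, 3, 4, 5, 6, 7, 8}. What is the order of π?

The disjoint cycles have lengths 6, 2, 1.
The order is lcm(6, 2) = 6.

6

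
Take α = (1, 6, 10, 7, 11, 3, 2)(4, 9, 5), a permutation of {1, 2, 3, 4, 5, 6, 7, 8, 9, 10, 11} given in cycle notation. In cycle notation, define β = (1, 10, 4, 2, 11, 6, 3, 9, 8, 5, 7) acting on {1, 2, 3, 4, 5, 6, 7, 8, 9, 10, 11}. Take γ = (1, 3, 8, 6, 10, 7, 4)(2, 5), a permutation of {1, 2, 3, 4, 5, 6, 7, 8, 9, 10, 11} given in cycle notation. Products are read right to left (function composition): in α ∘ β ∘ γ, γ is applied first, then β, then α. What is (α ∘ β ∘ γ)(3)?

(α ∘ β ∘ γ)(3) = α(β(γ(3))). γ(3) = 8, then β(8) = 5, then α(5) = 4, so the result is 4.

4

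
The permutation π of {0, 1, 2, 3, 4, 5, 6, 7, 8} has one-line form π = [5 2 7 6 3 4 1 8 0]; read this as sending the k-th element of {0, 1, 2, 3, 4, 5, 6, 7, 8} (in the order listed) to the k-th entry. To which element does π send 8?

0

8 is element number 9 of the domain, and entry number 9 of the one-line form is 0, so π(8) = 0.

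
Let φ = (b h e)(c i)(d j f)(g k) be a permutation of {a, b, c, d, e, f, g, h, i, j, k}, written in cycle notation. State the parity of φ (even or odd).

even

The cycle lengths are 3, 3, 2, 2, 1.
A cycle is odd iff its length is even; φ has 2 even-length cycles, so sgn(φ) = (−1)^2 and φ is even.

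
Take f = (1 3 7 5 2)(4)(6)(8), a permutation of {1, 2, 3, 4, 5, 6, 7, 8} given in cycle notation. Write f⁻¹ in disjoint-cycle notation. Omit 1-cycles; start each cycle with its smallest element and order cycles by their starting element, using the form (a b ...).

The inverse reverses each cycle.
After reversing and putting each cycle's least element first, f⁻¹ = (1 2 5 7 3).

(1 2 5 7 3)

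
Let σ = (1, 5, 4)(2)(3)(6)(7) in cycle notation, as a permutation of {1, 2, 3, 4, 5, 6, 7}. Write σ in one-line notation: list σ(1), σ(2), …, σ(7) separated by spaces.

Each element maps to the next entry in its cycle (wrapping to the front): 1→5, 2→2, 3→3, 4→1, 5→4, 6→6, 7→7.
Listing these in domain order gives 5 2 3 1 4 6 7.

5 2 3 1 4 6 7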